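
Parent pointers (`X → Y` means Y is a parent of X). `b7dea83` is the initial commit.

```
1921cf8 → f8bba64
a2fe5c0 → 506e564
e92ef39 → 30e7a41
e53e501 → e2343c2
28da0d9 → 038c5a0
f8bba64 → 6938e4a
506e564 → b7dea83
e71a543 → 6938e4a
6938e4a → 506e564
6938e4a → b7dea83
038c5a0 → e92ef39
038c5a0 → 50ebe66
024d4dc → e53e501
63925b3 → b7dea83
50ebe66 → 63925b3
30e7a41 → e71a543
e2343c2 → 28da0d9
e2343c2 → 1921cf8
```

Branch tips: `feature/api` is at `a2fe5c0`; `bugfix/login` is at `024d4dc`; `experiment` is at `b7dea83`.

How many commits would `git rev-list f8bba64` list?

4

Walking parent pointers from f8bba64: reachable set = {506e564, 6938e4a, b7dea83, f8bba64}.
That is 4 commits.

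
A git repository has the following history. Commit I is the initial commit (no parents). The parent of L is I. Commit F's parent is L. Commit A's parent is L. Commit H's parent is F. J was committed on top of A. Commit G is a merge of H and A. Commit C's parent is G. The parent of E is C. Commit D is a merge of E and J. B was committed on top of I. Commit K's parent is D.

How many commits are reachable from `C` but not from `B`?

6

Reachable from C: {A, C, F, G, H, I, L}.
Reachable from B: {B, I}.
In C's history but not B's: {A, C, F, G, H, L} — 6 commits.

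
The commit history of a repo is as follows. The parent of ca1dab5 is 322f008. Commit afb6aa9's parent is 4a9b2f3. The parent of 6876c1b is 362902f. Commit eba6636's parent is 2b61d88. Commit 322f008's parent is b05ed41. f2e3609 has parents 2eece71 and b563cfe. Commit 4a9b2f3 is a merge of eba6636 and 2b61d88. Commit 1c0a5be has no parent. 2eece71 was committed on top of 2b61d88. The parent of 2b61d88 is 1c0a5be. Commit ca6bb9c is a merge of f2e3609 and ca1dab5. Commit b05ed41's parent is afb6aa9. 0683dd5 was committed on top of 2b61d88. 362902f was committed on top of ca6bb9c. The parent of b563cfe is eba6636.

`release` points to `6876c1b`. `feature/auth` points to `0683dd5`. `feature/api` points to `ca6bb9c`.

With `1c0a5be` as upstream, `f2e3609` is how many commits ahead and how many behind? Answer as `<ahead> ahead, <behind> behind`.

5 ahead, 0 behind

Reachable from f2e3609: {1c0a5be, 2b61d88, 2eece71, b563cfe, eba6636, f2e3609}.
Reachable from 1c0a5be: {1c0a5be}.
Only in f2e3609's history (ahead): {2b61d88, 2eece71, b563cfe, eba6636, f2e3609} — 5.
Only in 1c0a5be's history (behind): {} — 0.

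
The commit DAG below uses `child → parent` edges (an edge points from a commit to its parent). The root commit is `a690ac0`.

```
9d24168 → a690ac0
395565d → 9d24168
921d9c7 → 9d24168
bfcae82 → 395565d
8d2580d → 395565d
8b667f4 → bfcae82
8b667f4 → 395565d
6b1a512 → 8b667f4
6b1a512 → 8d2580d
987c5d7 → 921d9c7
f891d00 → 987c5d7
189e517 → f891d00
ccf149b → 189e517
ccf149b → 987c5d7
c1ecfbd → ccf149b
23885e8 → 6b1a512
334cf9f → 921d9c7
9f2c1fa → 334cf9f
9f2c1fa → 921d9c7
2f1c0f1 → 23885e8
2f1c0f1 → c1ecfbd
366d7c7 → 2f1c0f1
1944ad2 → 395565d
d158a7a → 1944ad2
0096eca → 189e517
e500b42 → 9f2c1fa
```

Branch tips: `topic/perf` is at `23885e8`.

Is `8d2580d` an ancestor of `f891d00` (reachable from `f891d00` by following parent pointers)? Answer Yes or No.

No

Ancestors of f891d00: {921d9c7, 987c5d7, 9d24168, a690ac0, f891d00}.
8d2580d is not in that set, so it is not an ancestor of f891d00.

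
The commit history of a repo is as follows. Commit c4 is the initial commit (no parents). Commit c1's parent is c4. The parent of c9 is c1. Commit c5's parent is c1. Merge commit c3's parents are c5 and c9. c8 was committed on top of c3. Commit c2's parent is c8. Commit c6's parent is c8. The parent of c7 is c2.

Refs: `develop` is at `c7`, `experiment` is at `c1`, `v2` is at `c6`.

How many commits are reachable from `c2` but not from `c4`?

6

Reachable from c2: {c1, c2, c3, c4, c5, c8, c9}.
Reachable from c4: {c4}.
In c2's history but not c4's: {c1, c2, c3, c5, c8, c9} — 6 commits.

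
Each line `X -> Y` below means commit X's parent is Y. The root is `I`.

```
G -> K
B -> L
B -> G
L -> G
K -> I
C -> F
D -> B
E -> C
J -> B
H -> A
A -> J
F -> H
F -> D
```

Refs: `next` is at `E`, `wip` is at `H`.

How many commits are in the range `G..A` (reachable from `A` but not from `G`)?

Reachable from A: {A, B, G, I, J, K, L}.
Reachable from G: {G, I, K}.
In A's history but not G's: {A, B, J, L} — 4 commits.

4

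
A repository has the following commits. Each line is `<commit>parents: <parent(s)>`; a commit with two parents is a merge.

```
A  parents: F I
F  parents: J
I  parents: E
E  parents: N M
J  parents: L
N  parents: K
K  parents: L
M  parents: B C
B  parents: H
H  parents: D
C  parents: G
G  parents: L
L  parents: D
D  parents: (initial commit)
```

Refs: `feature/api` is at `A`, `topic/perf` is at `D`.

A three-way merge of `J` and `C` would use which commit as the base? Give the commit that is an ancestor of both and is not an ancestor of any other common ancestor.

L

Ancestors of J: {D, J, L}.
Ancestors of C: {C, D, G, L}.
Common ancestors: {D, L}.
Among these, L is not an ancestor of any other common ancestor — it is the merge base.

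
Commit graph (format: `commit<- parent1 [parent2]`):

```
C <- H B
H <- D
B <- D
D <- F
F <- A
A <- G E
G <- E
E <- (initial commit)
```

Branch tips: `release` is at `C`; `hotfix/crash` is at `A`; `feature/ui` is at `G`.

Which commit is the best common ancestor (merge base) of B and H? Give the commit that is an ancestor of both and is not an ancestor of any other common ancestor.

Ancestors of B: {A, B, D, E, F, G}.
Ancestors of H: {A, D, E, F, G, H}.
Common ancestors: {A, D, E, F, G}.
Among these, D is not an ancestor of any other common ancestor — it is the merge base.

D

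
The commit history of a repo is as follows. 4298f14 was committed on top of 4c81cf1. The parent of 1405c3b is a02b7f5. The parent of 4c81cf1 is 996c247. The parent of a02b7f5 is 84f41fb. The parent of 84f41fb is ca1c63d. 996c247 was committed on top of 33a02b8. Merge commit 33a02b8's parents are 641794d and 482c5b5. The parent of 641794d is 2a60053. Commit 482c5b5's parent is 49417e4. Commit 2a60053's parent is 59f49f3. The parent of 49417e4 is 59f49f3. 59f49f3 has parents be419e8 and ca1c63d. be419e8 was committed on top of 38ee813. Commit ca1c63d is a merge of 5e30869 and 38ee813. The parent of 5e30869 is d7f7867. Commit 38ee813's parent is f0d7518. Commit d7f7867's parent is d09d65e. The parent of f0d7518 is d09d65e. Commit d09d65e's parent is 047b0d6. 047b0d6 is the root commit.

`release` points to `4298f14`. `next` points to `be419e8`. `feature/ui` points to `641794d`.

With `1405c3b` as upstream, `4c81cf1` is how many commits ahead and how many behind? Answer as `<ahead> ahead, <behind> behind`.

9 ahead, 3 behind

Reachable from 4c81cf1: {047b0d6, 2a60053, 33a02b8, 38ee813, 482c5b5, 49417e4, 4c81cf1, 59f49f3, 5e30869, 641794d, 996c247, be419e8, ca1c63d, d09d65e, d7f7867, f0d7518}.
Reachable from 1405c3b: {047b0d6, 1405c3b, 38ee813, 5e30869, 84f41fb, a02b7f5, ca1c63d, d09d65e, d7f7867, f0d7518}.
Only in 4c81cf1's history (ahead): {2a60053, 33a02b8, 482c5b5, 49417e4, 4c81cf1, 59f49f3, 641794d, 996c247, be419e8} — 9.
Only in 1405c3b's history (behind): {1405c3b, 84f41fb, a02b7f5} — 3.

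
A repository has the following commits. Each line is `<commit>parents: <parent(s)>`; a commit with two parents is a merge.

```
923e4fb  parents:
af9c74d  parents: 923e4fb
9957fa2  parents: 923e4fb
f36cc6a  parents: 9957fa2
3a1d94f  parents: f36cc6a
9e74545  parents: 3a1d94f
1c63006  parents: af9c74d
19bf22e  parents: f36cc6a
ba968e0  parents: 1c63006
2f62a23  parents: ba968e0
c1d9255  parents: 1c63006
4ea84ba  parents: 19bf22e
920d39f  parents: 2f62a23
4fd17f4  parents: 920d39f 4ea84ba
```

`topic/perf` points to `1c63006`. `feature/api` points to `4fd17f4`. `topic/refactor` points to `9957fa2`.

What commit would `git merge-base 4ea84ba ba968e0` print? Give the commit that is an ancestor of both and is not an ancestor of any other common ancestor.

923e4fb

Ancestors of 4ea84ba: {19bf22e, 4ea84ba, 923e4fb, 9957fa2, f36cc6a}.
Ancestors of ba968e0: {1c63006, 923e4fb, af9c74d, ba968e0}.
Common ancestors: {923e4fb}.
The only common ancestor is 923e4fb, so it is the merge base.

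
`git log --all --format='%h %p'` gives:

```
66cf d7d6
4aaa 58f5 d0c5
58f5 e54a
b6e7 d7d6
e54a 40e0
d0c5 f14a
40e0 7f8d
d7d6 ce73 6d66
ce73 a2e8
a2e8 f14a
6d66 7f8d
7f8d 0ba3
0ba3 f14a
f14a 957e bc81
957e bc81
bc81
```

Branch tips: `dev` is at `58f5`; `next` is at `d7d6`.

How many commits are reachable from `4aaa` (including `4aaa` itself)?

10

Walking parent pointers from 4aaa: reachable set = {0ba3, 40e0, 4aaa, 58f5, 7f8d, 957e, bc81, d0c5, e54a, f14a}.
That is 10 commits.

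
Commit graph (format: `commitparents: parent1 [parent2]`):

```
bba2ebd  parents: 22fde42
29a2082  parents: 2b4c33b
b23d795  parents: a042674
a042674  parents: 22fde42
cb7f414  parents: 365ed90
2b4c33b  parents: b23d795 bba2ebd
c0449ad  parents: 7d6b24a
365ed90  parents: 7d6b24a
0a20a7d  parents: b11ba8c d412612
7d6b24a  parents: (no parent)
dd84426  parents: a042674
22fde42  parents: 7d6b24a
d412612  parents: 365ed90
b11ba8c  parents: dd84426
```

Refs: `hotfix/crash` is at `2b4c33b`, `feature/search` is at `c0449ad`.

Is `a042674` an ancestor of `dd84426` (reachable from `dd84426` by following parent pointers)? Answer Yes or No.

Yes

Ancestors of dd84426 (commits reachable by following parents): {22fde42, 7d6b24a, a042674, dd84426}.
a042674 is in that set, so it is an ancestor of dd84426.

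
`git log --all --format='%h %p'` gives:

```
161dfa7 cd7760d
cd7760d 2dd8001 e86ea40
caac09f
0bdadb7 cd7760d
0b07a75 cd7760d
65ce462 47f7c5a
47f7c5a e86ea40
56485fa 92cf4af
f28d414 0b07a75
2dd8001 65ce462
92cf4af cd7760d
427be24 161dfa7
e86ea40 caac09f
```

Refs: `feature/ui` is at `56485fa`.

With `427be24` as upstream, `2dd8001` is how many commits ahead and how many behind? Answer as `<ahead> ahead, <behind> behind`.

Reachable from 2dd8001: {2dd8001, 47f7c5a, 65ce462, caac09f, e86ea40}.
Reachable from 427be24: {161dfa7, 2dd8001, 427be24, 47f7c5a, 65ce462, caac09f, cd7760d, e86ea40}.
Only in 2dd8001's history (ahead): {} — 0.
Only in 427be24's history (behind): {161dfa7, 427be24, cd7760d} — 3.

0 ahead, 3 behind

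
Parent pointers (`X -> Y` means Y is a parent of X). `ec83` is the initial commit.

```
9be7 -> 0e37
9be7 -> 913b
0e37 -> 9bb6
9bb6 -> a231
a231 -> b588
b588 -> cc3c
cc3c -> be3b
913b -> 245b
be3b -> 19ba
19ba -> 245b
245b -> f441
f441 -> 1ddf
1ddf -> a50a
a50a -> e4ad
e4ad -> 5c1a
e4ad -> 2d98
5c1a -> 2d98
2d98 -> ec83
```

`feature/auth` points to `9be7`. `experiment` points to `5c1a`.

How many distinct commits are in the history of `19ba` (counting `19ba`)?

Walking parent pointers from 19ba: reachable set = {19ba, 1ddf, 245b, 2d98, 5c1a, a50a, e4ad, ec83, f441}.
That is 9 commits.

9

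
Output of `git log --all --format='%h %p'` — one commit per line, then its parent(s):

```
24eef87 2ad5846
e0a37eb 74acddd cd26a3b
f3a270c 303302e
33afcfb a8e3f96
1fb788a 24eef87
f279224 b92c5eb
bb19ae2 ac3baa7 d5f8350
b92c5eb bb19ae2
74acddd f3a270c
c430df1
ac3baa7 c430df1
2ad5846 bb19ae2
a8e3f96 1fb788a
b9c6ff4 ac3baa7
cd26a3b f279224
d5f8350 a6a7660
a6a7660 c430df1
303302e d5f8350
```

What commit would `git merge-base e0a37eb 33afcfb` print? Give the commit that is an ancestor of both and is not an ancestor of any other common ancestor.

Ancestors of e0a37eb: {303302e, 74acddd, a6a7660, ac3baa7, b92c5eb, bb19ae2, c430df1, cd26a3b, d5f8350, e0a37eb, f279224, f3a270c}.
Ancestors of 33afcfb: {1fb788a, 24eef87, 2ad5846, 33afcfb, a6a7660, a8e3f96, ac3baa7, bb19ae2, c430df1, d5f8350}.
Common ancestors: {a6a7660, ac3baa7, bb19ae2, c430df1, d5f8350}.
Among these, bb19ae2 is not an ancestor of any other common ancestor — it is the merge base.

bb19ae2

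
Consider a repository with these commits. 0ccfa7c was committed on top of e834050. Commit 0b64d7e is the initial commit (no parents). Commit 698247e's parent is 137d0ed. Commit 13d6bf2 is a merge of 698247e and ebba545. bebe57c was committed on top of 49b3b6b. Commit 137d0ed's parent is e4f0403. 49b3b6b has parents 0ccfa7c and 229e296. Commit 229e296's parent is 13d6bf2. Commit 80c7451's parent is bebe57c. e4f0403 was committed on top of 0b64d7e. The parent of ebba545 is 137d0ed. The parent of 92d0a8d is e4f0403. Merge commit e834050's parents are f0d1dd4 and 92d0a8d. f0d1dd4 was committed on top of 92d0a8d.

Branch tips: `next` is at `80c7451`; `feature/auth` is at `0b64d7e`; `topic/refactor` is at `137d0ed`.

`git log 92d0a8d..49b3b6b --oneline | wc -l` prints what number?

9

Reachable from 49b3b6b: {0b64d7e, 0ccfa7c, 137d0ed, 13d6bf2, 229e296, 49b3b6b, 698247e, 92d0a8d, e4f0403, e834050, ebba545, f0d1dd4}.
Reachable from 92d0a8d: {0b64d7e, 92d0a8d, e4f0403}.
In 49b3b6b's history but not 92d0a8d's: {0ccfa7c, 137d0ed, 13d6bf2, 229e296, 49b3b6b, 698247e, e834050, ebba545, f0d1dd4} — 9 commits.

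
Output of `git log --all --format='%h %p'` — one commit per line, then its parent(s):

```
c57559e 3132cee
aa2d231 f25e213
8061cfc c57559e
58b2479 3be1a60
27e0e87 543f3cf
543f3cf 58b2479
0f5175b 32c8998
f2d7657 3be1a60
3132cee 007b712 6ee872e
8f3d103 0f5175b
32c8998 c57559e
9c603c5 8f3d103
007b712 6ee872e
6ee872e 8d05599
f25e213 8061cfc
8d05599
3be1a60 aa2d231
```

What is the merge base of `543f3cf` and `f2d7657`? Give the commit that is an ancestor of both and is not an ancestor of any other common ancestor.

Ancestors of 543f3cf: {007b712, 3132cee, 3be1a60, 543f3cf, 58b2479, 6ee872e, 8061cfc, 8d05599, aa2d231, c57559e, f25e213}.
Ancestors of f2d7657: {007b712, 3132cee, 3be1a60, 6ee872e, 8061cfc, 8d05599, aa2d231, c57559e, f25e213, f2d7657}.
Common ancestors: {007b712, 3132cee, 3be1a60, 6ee872e, 8061cfc, 8d05599, aa2d231, c57559e, f25e213}.
Among these, 3be1a60 is not an ancestor of any other common ancestor — it is the merge base.

3be1a60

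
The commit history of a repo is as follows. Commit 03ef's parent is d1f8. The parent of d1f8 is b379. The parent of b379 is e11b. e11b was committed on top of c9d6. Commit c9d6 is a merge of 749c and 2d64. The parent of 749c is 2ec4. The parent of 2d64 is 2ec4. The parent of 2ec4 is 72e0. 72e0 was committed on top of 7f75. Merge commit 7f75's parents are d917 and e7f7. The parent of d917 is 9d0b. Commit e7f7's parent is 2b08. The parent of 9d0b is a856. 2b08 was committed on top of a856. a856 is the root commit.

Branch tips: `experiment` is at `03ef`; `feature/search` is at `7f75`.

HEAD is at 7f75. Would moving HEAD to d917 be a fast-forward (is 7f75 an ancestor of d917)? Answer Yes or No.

No

A fast-forward from 7f75 to d917 is possible iff 7f75 is an ancestor of d917.
Ancestors of d917: {9d0b, a856, d917}.
7f75 is not among them, so fast-forward is not possible.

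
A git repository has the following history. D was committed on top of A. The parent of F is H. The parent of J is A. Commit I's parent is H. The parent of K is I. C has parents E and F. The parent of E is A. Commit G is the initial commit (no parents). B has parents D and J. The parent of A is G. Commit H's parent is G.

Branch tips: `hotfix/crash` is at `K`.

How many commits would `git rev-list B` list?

Walking parent pointers from B: reachable set = {A, B, D, G, J}.
That is 5 commits.

5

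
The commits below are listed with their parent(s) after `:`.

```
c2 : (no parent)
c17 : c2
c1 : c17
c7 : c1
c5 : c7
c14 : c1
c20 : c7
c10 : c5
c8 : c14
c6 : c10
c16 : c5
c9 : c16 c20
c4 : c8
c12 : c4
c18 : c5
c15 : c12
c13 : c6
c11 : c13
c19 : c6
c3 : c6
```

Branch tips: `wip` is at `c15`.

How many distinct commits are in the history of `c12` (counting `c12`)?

Walking parent pointers from c12: reachable set = {c1, c12, c14, c17, c2, c4, c8}.
That is 7 commits.

7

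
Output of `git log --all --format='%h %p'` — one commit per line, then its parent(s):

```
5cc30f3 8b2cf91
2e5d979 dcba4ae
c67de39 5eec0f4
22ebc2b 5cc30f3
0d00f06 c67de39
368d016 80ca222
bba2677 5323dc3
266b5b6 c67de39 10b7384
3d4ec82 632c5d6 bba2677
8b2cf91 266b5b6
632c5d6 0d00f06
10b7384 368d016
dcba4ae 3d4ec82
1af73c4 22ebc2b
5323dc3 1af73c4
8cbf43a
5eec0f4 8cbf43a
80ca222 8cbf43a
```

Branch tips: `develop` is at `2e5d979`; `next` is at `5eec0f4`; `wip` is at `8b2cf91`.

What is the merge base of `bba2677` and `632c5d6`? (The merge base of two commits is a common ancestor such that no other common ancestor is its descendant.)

Ancestors of bba2677: {10b7384, 1af73c4, 22ebc2b, 266b5b6, 368d016, 5323dc3, 5cc30f3, 5eec0f4, 80ca222, 8b2cf91, 8cbf43a, bba2677, c67de39}.
Ancestors of 632c5d6: {0d00f06, 5eec0f4, 632c5d6, 8cbf43a, c67de39}.
Common ancestors: {5eec0f4, 8cbf43a, c67de39}.
Among these, c67de39 is not an ancestor of any other common ancestor — it is the merge base.

c67de39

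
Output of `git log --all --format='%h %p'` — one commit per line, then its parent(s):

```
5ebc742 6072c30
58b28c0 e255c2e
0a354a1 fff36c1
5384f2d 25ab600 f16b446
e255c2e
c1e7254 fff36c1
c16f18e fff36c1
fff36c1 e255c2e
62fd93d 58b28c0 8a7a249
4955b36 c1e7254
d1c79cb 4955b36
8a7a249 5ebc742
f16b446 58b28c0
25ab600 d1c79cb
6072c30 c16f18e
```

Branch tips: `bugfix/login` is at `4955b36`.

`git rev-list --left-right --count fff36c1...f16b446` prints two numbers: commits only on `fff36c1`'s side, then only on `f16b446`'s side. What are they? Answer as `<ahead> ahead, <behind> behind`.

1 ahead, 2 behind

Reachable from fff36c1: {e255c2e, fff36c1}.
Reachable from f16b446: {58b28c0, e255c2e, f16b446}.
Only in fff36c1's history (ahead): {fff36c1} — 1.
Only in f16b446's history (behind): {58b28c0, f16b446} — 2.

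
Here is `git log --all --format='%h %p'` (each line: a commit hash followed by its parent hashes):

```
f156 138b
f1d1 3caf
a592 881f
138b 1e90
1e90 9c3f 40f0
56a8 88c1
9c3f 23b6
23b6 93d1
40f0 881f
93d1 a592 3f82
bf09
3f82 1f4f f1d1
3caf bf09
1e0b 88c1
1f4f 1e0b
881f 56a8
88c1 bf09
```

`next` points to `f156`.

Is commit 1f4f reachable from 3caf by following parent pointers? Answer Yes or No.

No

Ancestors of 3caf: {3caf, bf09}.
1f4f is not in that set, so it is not an ancestor of 3caf.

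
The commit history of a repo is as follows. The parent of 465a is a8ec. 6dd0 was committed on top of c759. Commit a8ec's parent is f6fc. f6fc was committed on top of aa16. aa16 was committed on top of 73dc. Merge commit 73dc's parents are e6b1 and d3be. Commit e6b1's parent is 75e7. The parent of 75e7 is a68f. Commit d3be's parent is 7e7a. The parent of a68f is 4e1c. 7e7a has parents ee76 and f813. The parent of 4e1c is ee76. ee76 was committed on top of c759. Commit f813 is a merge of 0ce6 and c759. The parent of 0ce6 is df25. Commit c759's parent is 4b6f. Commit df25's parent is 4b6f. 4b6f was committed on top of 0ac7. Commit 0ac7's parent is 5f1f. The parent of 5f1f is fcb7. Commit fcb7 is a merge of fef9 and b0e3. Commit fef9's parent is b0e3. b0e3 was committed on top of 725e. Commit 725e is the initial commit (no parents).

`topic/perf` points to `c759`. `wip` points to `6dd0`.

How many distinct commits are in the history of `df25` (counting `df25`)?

8

Walking parent pointers from df25: reachable set = {0ac7, 4b6f, 5f1f, 725e, b0e3, df25, fcb7, fef9}.
That is 8 commits.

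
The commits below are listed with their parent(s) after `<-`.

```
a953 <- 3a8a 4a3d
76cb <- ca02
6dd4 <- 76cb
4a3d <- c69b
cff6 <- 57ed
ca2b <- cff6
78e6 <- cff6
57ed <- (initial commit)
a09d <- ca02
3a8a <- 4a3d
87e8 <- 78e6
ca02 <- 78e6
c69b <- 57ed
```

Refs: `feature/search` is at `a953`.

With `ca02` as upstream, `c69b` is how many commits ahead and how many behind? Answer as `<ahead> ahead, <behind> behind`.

Reachable from c69b: {57ed, c69b}.
Reachable from ca02: {57ed, 78e6, ca02, cff6}.
Only in c69b's history (ahead): {c69b} — 1.
Only in ca02's history (behind): {78e6, ca02, cff6} — 3.

1 ahead, 3 behind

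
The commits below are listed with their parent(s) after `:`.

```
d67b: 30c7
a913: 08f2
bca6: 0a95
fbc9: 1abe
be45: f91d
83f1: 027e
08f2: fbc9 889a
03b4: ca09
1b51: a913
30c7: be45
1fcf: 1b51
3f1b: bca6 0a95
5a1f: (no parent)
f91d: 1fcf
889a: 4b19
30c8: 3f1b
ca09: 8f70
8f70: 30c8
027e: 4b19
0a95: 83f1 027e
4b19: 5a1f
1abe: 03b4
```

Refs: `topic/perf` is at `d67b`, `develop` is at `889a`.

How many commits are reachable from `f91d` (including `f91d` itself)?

19

Walking parent pointers from f91d: reachable set = {027e, 03b4, 08f2, 0a95, 1abe, 1b51, 1fcf, 30c8, 3f1b, 4b19, 5a1f, 83f1, 889a, 8f70, a913, bca6, ca09, f91d, fbc9}.
That is 19 commits.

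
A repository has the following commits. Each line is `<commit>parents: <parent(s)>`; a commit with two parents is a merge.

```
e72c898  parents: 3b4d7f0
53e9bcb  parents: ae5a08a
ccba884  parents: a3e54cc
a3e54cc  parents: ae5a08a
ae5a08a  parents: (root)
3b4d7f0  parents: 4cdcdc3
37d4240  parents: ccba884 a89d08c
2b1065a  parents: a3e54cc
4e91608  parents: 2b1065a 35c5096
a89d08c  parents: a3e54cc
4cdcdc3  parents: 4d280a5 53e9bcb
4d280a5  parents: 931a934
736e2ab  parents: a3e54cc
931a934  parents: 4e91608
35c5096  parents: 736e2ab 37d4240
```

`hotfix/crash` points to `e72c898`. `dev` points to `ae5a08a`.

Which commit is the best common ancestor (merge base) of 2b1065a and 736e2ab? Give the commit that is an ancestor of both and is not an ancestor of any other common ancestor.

Ancestors of 2b1065a: {2b1065a, a3e54cc, ae5a08a}.
Ancestors of 736e2ab: {736e2ab, a3e54cc, ae5a08a}.
Common ancestors: {a3e54cc, ae5a08a}.
Among these, a3e54cc is not an ancestor of any other common ancestor — it is the merge base.

a3e54cc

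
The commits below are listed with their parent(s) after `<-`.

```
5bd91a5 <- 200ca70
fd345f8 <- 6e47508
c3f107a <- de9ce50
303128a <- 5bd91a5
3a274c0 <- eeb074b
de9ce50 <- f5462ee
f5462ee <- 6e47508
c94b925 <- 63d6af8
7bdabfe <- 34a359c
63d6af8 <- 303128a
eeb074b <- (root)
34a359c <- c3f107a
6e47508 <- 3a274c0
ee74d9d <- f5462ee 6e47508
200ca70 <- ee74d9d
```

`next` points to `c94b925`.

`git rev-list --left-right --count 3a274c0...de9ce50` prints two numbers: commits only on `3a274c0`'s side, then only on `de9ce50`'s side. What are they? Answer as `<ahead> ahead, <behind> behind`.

Reachable from 3a274c0: {3a274c0, eeb074b}.
Reachable from de9ce50: {3a274c0, 6e47508, de9ce50, eeb074b, f5462ee}.
Only in 3a274c0's history (ahead): {} — 0.
Only in de9ce50's history (behind): {6e47508, de9ce50, f5462ee} — 3.

0 ahead, 3 behind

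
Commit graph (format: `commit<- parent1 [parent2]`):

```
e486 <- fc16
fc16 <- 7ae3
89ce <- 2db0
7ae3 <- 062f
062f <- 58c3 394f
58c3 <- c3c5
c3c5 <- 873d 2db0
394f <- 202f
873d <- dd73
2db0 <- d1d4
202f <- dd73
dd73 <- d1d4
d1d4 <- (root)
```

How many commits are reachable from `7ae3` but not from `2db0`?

Reachable from 7ae3: {062f, 202f, 2db0, 394f, 58c3, 7ae3, 873d, c3c5, d1d4, dd73}.
Reachable from 2db0: {2db0, d1d4}.
In 7ae3's history but not 2db0's: {062f, 202f, 394f, 58c3, 7ae3, 873d, c3c5, dd73} — 8 commits.

8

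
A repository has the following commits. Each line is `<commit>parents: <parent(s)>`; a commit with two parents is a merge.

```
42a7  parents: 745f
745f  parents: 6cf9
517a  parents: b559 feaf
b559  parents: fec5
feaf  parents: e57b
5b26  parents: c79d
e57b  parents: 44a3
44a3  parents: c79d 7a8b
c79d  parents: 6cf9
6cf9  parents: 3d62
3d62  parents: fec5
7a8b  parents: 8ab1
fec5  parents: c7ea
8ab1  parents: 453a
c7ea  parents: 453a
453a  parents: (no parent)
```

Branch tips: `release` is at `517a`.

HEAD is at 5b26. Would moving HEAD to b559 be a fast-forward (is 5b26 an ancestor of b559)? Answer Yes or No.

No

A fast-forward from 5b26 to b559 is possible iff 5b26 is an ancestor of b559.
Ancestors of b559: {453a, b559, c7ea, fec5}.
5b26 is not among them, so fast-forward is not possible.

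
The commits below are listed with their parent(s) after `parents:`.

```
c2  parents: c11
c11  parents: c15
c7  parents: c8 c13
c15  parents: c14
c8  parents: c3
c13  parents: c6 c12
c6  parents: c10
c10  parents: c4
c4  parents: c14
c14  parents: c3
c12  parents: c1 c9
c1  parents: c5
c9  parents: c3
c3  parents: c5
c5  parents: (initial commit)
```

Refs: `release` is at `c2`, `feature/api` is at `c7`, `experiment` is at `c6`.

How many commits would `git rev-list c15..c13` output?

Reachable from c13: {c1, c10, c12, c13, c14, c3, c4, c5, c6, c9}.
Reachable from c15: {c14, c15, c3, c5}.
In c13's history but not c15's: {c1, c10, c12, c13, c4, c6, c9} — 7 commits.

7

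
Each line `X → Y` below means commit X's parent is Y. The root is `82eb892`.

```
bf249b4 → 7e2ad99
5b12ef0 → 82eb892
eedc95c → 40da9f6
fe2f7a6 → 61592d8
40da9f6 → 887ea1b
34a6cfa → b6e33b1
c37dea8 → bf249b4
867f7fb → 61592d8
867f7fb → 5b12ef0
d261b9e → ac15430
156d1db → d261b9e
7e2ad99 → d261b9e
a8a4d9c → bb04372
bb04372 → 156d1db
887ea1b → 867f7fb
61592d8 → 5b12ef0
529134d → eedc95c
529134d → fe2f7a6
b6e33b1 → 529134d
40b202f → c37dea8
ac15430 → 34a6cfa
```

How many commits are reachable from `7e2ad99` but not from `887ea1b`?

9

Reachable from 7e2ad99: {34a6cfa, 40da9f6, 529134d, 5b12ef0, 61592d8, 7e2ad99, 82eb892, 867f7fb, 887ea1b, ac15430, b6e33b1, d261b9e, eedc95c, fe2f7a6}.
Reachable from 887ea1b: {5b12ef0, 61592d8, 82eb892, 867f7fb, 887ea1b}.
In 7e2ad99's history but not 887ea1b's: {34a6cfa, 40da9f6, 529134d, 7e2ad99, ac15430, b6e33b1, d261b9e, eedc95c, fe2f7a6} — 9 commits.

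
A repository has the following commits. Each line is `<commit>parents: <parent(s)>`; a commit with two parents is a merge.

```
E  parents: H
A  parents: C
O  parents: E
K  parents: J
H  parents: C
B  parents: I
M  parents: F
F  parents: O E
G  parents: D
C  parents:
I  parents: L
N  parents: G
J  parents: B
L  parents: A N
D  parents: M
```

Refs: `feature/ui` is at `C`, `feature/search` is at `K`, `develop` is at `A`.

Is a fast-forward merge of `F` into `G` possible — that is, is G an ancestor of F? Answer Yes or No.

A fast-forward from G to F is possible iff G is an ancestor of F.
Ancestors of F: {C, E, F, H, O}.
G is not among them, so fast-forward is not possible.

No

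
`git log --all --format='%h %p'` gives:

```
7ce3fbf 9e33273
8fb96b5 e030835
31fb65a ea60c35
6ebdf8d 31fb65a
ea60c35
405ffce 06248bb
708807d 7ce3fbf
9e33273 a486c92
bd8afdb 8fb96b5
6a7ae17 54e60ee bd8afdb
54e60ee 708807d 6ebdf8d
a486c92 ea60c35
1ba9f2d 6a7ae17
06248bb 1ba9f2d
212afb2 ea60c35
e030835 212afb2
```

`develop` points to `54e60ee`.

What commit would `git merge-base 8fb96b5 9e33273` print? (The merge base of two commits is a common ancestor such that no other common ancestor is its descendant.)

Ancestors of 8fb96b5: {212afb2, 8fb96b5, e030835, ea60c35}.
Ancestors of 9e33273: {9e33273, a486c92, ea60c35}.
Common ancestors: {ea60c35}.
The only common ancestor is ea60c35, so it is the merge base.

ea60c35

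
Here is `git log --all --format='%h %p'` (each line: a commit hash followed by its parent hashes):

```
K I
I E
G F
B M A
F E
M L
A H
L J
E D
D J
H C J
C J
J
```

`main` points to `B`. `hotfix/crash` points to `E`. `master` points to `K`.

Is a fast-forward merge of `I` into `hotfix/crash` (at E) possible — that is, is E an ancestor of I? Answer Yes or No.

Yes

A fast-forward from E to I is possible iff E is an ancestor of I.
Ancestors of I: {D, E, I, J}.
E is among them, so fast-forward is possible.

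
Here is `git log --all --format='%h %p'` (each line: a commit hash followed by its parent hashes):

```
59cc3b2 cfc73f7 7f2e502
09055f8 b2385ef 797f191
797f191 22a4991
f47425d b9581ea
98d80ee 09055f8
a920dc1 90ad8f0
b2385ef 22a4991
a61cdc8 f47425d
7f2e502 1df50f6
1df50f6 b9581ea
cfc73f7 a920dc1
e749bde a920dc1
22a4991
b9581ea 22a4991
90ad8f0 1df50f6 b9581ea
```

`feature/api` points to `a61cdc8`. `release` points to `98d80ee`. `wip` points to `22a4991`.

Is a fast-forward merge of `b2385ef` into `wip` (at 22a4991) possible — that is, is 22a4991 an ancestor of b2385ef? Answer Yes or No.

A fast-forward from 22a4991 to b2385ef is possible iff 22a4991 is an ancestor of b2385ef.
Ancestors of b2385ef: {22a4991, b2385ef}.
22a4991 is among them, so fast-forward is possible.

Yes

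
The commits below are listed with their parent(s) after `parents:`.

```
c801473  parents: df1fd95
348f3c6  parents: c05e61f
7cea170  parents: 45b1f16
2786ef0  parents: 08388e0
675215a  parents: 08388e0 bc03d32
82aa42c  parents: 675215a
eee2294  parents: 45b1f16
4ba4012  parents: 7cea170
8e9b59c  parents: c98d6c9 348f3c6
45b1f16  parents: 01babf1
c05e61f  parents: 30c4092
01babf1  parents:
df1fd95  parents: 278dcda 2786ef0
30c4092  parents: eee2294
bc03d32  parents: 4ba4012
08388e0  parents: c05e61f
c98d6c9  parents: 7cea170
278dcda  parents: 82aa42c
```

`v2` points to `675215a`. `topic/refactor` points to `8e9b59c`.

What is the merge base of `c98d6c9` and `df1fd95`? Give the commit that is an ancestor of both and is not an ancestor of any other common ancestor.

Ancestors of c98d6c9: {01babf1, 45b1f16, 7cea170, c98d6c9}.
Ancestors of df1fd95: {01babf1, 08388e0, 2786ef0, 278dcda, 30c4092, 45b1f16, 4ba4012, 675215a, 7cea170, 82aa42c, bc03d32, c05e61f, df1fd95, eee2294}.
Common ancestors: {01babf1, 45b1f16, 7cea170}.
Among these, 7cea170 is not an ancestor of any other common ancestor — it is the merge base.

7cea170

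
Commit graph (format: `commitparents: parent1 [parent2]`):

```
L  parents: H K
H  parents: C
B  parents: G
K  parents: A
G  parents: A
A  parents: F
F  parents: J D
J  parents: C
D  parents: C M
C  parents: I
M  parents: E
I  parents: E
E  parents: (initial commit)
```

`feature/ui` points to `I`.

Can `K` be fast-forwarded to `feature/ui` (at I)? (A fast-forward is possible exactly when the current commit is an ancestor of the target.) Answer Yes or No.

No

A fast-forward from K to I is possible iff K is an ancestor of I.
Ancestors of I: {E, I}.
K is not among them, so fast-forward is not possible.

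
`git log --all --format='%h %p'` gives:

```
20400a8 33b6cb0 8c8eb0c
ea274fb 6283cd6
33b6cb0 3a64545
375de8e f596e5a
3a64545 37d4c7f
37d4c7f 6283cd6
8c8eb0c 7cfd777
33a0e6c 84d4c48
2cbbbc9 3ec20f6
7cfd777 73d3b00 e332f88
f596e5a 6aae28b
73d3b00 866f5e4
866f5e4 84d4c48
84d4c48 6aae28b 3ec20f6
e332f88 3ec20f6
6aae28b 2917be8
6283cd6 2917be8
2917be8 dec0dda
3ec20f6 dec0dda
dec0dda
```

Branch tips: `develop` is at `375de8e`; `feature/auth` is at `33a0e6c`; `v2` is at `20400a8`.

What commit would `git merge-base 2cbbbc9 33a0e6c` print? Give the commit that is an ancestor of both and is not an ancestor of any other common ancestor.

Ancestors of 2cbbbc9: {2cbbbc9, 3ec20f6, dec0dda}.
Ancestors of 33a0e6c: {2917be8, 33a0e6c, 3ec20f6, 6aae28b, 84d4c48, dec0dda}.
Common ancestors: {3ec20f6, dec0dda}.
Among these, 3ec20f6 is not an ancestor of any other common ancestor — it is the merge base.

3ec20f6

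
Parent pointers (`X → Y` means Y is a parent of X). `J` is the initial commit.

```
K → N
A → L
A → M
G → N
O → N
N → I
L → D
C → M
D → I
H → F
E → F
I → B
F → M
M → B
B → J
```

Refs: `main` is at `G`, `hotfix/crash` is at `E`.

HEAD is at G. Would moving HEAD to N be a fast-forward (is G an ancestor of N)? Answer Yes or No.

No

A fast-forward from G to N is possible iff G is an ancestor of N.
Ancestors of N: {B, I, J, N}.
G is not among them, so fast-forward is not possible.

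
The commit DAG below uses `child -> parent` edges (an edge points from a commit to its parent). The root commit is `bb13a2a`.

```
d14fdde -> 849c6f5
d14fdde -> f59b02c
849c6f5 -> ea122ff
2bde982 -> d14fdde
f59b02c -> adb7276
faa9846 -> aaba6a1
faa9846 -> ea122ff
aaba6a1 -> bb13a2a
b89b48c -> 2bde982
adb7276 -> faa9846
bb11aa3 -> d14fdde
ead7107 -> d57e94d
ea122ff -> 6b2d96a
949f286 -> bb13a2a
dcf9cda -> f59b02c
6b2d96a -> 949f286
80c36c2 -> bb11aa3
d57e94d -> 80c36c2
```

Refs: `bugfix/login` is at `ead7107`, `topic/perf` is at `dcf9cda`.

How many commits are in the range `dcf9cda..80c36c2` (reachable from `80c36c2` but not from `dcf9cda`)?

4

Reachable from 80c36c2: {6b2d96a, 80c36c2, 849c6f5, 949f286, aaba6a1, adb7276, bb11aa3, bb13a2a, d14fdde, ea122ff, f59b02c, faa9846}.
Reachable from dcf9cda: {6b2d96a, 949f286, aaba6a1, adb7276, bb13a2a, dcf9cda, ea122ff, f59b02c, faa9846}.
In 80c36c2's history but not dcf9cda's: {80c36c2, 849c6f5, bb11aa3, d14fdde} — 4 commits.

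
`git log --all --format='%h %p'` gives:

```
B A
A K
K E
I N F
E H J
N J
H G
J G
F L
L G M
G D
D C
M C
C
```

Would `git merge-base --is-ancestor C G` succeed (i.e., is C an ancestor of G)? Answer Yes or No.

Ancestors of G (commits reachable by following parents): {C, D, G}.
C is in that set, so it is an ancestor of G.

Yes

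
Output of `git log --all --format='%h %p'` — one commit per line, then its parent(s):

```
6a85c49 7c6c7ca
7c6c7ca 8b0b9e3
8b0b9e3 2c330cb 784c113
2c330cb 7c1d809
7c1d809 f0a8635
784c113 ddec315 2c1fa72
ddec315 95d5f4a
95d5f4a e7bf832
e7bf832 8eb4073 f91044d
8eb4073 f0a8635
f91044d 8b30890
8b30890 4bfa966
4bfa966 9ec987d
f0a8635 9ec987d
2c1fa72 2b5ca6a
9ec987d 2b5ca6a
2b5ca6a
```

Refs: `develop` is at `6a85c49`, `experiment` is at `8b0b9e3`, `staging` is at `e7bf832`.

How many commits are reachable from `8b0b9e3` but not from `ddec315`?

5

Reachable from 8b0b9e3: {2b5ca6a, 2c1fa72, 2c330cb, 4bfa966, 784c113, 7c1d809, 8b0b9e3, 8b30890, 8eb4073, 95d5f4a, 9ec987d, ddec315, e7bf832, f0a8635, f91044d}.
Reachable from ddec315: {2b5ca6a, 4bfa966, 8b30890, 8eb4073, 95d5f4a, 9ec987d, ddec315, e7bf832, f0a8635, f91044d}.
In 8b0b9e3's history but not ddec315's: {2c1fa72, 2c330cb, 784c113, 7c1d809, 8b0b9e3} — 5 commits.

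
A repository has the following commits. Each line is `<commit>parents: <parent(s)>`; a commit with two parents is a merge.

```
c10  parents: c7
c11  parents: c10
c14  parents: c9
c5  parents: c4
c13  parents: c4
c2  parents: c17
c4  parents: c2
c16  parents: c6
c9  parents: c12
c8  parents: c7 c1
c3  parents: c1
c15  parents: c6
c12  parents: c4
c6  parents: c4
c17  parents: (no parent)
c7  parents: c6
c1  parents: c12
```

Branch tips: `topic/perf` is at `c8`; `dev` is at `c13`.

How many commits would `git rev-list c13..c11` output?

Reachable from c11: {c10, c11, c17, c2, c4, c6, c7}.
Reachable from c13: {c13, c17, c2, c4}.
In c11's history but not c13's: {c10, c11, c6, c7} — 4 commits.

4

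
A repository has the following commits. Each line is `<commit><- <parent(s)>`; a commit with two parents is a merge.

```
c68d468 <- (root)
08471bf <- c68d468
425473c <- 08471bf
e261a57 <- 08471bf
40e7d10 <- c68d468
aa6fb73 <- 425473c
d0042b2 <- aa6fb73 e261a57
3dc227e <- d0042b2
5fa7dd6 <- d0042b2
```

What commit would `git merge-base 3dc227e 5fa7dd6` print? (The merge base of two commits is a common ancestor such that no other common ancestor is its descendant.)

Ancestors of 3dc227e: {08471bf, 3dc227e, 425473c, aa6fb73, c68d468, d0042b2, e261a57}.
Ancestors of 5fa7dd6: {08471bf, 425473c, 5fa7dd6, aa6fb73, c68d468, d0042b2, e261a57}.
Common ancestors: {08471bf, 425473c, aa6fb73, c68d468, d0042b2, e261a57}.
Among these, d0042b2 is not an ancestor of any other common ancestor — it is the merge base.

d0042b2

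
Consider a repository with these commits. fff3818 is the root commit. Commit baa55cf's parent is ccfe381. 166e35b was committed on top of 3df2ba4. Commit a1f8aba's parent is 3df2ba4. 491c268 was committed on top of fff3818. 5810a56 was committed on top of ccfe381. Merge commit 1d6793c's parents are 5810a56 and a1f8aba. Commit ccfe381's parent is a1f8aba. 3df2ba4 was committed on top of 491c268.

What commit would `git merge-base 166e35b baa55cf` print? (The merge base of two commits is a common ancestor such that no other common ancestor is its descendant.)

Ancestors of 166e35b: {166e35b, 3df2ba4, 491c268, fff3818}.
Ancestors of baa55cf: {3df2ba4, 491c268, a1f8aba, baa55cf, ccfe381, fff3818}.
Common ancestors: {3df2ba4, 491c268, fff3818}.
Among these, 3df2ba4 is not an ancestor of any other common ancestor — it is the merge base.

3df2ba4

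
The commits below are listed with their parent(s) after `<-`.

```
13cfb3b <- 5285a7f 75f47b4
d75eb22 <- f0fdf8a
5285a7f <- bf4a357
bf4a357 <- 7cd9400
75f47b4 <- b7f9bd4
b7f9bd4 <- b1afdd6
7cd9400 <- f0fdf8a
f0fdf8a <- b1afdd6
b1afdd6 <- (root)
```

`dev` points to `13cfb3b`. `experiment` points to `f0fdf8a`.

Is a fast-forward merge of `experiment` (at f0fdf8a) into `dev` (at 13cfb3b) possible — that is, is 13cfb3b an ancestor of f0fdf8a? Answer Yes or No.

No

A fast-forward from 13cfb3b to f0fdf8a is possible iff 13cfb3b is an ancestor of f0fdf8a.
Ancestors of f0fdf8a: {b1afdd6, f0fdf8a}.
13cfb3b is not among them, so fast-forward is not possible.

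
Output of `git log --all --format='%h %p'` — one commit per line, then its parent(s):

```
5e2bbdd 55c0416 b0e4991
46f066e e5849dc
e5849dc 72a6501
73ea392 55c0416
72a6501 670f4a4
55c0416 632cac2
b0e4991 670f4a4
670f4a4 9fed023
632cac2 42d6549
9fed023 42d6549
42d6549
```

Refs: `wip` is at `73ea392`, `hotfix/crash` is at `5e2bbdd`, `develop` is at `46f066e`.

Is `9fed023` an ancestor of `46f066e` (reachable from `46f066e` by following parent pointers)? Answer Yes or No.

Ancestors of 46f066e (commits reachable by following parents): {42d6549, 46f066e, 670f4a4, 72a6501, 9fed023, e5849dc}.
9fed023 is in that set, so it is an ancestor of 46f066e.

Yes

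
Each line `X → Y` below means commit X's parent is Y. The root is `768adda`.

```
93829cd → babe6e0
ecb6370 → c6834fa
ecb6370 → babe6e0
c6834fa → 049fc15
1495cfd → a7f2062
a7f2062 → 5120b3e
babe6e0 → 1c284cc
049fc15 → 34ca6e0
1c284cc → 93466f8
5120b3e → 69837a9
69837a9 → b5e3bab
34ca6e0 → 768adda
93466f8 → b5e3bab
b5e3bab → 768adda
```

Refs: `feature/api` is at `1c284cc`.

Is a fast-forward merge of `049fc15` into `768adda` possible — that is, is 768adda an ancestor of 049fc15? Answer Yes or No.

A fast-forward from 768adda to 049fc15 is possible iff 768adda is an ancestor of 049fc15.
Ancestors of 049fc15: {049fc15, 34ca6e0, 768adda}.
768adda is among them, so fast-forward is possible.

Yes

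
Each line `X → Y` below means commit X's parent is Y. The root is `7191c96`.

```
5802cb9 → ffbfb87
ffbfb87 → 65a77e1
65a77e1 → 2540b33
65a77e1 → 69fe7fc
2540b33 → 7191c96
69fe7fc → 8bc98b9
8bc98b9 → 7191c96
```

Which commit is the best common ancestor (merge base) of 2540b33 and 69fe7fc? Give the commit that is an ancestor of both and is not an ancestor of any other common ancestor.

7191c96

Ancestors of 2540b33: {2540b33, 7191c96}.
Ancestors of 69fe7fc: {69fe7fc, 7191c96, 8bc98b9}.
Common ancestors: {7191c96}.
The only common ancestor is 7191c96, so it is the merge base.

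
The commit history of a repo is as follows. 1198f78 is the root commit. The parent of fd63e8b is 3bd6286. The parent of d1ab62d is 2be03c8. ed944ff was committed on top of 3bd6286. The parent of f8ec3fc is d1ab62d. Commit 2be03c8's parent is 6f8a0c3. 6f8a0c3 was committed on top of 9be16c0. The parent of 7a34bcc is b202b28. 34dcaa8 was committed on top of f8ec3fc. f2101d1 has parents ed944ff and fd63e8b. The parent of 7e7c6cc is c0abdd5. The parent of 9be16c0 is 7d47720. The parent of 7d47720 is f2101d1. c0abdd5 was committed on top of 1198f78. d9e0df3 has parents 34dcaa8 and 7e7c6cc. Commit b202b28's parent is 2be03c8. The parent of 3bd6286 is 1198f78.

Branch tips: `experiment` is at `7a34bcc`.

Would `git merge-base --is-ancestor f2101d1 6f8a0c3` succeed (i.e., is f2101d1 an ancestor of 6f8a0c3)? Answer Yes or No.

Ancestors of 6f8a0c3 (commits reachable by following parents): {1198f78, 3bd6286, 6f8a0c3, 7d47720, 9be16c0, ed944ff, f2101d1, fd63e8b}.
f2101d1 is in that set, so it is an ancestor of 6f8a0c3.

Yes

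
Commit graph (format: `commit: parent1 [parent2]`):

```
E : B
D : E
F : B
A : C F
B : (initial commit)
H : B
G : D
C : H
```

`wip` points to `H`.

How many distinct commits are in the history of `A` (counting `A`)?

Walking parent pointers from A: reachable set = {A, B, C, F, H}.
That is 5 commits.

5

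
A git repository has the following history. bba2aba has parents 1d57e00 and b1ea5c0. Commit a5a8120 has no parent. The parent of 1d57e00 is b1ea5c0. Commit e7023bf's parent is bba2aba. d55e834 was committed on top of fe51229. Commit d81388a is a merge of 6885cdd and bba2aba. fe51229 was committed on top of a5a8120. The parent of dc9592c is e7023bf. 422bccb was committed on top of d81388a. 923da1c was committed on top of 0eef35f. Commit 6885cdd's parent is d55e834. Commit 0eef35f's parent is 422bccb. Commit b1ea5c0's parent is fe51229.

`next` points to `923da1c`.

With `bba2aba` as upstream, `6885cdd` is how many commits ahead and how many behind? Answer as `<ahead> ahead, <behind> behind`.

2 ahead, 3 behind

Reachable from 6885cdd: {6885cdd, a5a8120, d55e834, fe51229}.
Reachable from bba2aba: {1d57e00, a5a8120, b1ea5c0, bba2aba, fe51229}.
Only in 6885cdd's history (ahead): {6885cdd, d55e834} — 2.
Only in bba2aba's history (behind): {1d57e00, b1ea5c0, bba2aba} — 3.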